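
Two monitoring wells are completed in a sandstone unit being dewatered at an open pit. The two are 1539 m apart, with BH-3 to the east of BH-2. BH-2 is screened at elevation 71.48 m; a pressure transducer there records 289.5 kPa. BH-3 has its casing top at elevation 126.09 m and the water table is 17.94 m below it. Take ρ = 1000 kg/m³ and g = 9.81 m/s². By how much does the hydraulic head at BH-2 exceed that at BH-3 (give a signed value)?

Δh ≈ -7.16 m

Pressure head at BH-2: ψ = P/(ρg) = 289.5×1000 / (1000 × 9.81) = 29.51 m.
Total head at BH-2: h = z + ψ = 71.48 + 29.51 = 100.99 m.
Total head at BH-3: h = 126.09 − 17.94 = 108.15 m.
Head difference: h(BH-2) − h(BH-3) = 100.99 − 108.15 = -7.16 m.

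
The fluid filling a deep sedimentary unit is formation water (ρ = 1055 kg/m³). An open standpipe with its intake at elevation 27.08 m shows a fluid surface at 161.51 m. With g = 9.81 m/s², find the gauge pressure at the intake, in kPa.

P ≈ 1390 kPa

Pressure head ψ = h − z = 161.51 − 27.08 = 134.43 m.
P = ρgψ = 1055 × 9.81 × 134.43 = 1391290 Pa ≈ 1390 kPa.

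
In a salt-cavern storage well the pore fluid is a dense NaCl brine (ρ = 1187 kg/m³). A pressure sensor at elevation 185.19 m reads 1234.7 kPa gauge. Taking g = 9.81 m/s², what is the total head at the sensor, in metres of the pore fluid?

h ≈ 291.22 m

ψ = P/(ρg) = 1234.7×1000 / (1187 × 9.81) = 106.03 m.
h = z + ψ = 185.19 + 106.03 = 291.22 m.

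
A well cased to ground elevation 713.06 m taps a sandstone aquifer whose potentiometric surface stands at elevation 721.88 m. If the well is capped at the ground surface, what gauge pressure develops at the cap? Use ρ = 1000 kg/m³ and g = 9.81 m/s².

P ≈ 86.5 kPa

Head above the cap: Δh = 721.88 − 713.06 = 8.82 m.
P = ρgΔh = 1000 × 9.81 × 8.82 = 86524 Pa ≈ 86.5 kPa.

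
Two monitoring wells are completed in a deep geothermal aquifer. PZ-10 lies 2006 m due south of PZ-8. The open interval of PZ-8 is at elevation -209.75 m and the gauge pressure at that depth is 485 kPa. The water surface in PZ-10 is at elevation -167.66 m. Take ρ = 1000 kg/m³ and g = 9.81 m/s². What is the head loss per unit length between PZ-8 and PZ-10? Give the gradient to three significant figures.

i ≈ 0.00366 m/m

Pressure head at PZ-8: ψ = P/(ρg) = 485×1000 / (1000 × 9.81) = 49.44 m.
Total head at PZ-8: h = z + ψ = -209.75 + 49.44 = -160.31 m.
Total head at PZ-10: h = -167.66 m (water level in the piezometer is the total head).
Head difference: h(PZ-8) − h(PZ-10) = -160.31 − (-167.66) = 7.35 m.
Hydraulic gradient: i = |Δh| / L = 7.35 / 2006 = 0.00366.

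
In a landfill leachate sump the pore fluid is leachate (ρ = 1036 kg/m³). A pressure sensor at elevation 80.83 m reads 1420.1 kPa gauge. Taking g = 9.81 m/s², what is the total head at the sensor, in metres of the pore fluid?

h ≈ 220.56 m

ψ = P/(ρg) = 1420.1×1000 / (1036 × 9.81) = 139.73 m.
h = z + ψ = 80.83 + 139.73 = 220.56 m.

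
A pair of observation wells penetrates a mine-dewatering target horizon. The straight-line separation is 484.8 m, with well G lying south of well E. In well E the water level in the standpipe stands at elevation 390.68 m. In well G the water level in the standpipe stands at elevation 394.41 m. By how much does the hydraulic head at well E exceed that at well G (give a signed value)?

Δh ≈ -3.73 m

Total head at well E: h = 390.68 m (water level in the piezometer is the total head).
Total head at well G: h = 394.41 m (water level in the piezometer is the total head).
Head difference: h(well E) − h(well G) = 390.68 − 394.41 = -3.73 m.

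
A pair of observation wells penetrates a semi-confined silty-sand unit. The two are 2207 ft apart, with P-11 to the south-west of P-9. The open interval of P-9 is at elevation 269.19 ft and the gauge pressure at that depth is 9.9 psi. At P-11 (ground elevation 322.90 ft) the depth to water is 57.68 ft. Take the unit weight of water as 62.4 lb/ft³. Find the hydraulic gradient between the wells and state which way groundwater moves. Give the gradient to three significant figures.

Pressure head at P-9: ψ = 144·P/γ = 144 × 9.9 / 62.4 = 22.85 ft.
Total head at P-9: h = z + ψ = 269.19 + 22.85 = 292.04 ft.
Total head at P-11: h = 322.90 − 57.68 = 265.22 ft.
Head difference: h(P-9) − h(P-11) = 292.04 − 265.22 = 26.82 ft.
Hydraulic gradient: i = |Δh| / L = 26.82 / 2207 = 0.0122.
Flow is from higher to lower head: from P-9 toward P-11, i.e. toward the south-west.

i ≈ 0.0122; groundwater flows toward the south-west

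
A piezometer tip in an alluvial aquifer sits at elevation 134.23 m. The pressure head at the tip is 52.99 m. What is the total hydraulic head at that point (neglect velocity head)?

h = z + ψ = 134.23 + 52.99 = 187.22 m.

h ≈ 187.22 m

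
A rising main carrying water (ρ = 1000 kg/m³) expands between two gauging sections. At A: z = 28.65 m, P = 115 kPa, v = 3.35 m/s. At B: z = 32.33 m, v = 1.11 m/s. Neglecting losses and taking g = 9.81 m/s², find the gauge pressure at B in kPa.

Pressure head at A: ψ₁ = P₁/(ρg) = 115×1000 / (1000 × 9.81) = 11.72 m.
Velocity heads: v₁²/2g = 3.35²/19.62 = 0.572 m; v₂²/2g = 1.11²/19.62 = 0.063 m.
Total head H = z₁ + ψ₁ + v₁²/2g = 28.65 + 11.72 + 0.572 = 40.94 m.
ψ₂ = H − z₂ − v₂²/2g = 40.94 − 32.33 − 0.063 = 8.55 m.
P₂ = ρgψ₂ = 1000 × 9.81 × 8.55 ≈ 83.9 kPa.

P₂ ≈ 83.9 kPa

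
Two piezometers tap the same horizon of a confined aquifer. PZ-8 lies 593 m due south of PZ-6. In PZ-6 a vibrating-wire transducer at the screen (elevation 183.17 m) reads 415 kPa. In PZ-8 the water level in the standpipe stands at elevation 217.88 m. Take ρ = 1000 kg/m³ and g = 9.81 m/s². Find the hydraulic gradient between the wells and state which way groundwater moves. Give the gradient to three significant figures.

Pressure head at PZ-6: ψ = P/(ρg) = 415×1000 / (1000 × 9.81) = 42.30 m.
Total head at PZ-6: h = z + ψ = 183.17 + 42.30 = 225.47 m.
Total head at PZ-8: h = 217.88 m (water level in the piezometer is the total head).
Head difference: h(PZ-6) − h(PZ-8) = 225.47 − 217.88 = 7.59 m.
Hydraulic gradient: i = |Δh| / L = 7.59 / 593 = 0.0128.
Flow is from higher to lower head: from PZ-6 toward PZ-8, i.e. toward the south.

i ≈ 0.0128; groundwater flows toward the south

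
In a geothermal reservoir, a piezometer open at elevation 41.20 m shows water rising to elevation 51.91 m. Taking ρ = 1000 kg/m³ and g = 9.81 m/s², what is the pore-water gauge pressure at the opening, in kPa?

P ≈ 105 kPa

Pressure head ψ = h − z = 51.91 − 41.20 = 10.71 m.
P = ρgψ = 1000 × 9.81 × 10.71 = 105065 Pa ≈ 105 kPa.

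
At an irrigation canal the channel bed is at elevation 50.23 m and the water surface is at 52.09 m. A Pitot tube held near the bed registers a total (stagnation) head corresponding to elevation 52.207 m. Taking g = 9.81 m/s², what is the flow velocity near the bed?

v ≈ 1.52 m/s

Near the bed, under hydrostatic conditions, the piezometric head (z + ψ) equals the free-surface elevation, 52.09 m.
Velocity head = total − piezometric = 52.207 − 52.09 = 0.117 m.
v = √(2g·h_v) = √(2 × 9.81 × 0.117) = 1.52 m/s.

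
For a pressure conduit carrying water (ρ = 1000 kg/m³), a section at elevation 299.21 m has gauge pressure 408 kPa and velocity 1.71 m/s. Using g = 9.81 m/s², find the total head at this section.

h ≈ 340.95 m

Pressure head ψ = P/(ρg) = 408×1000 / (1000 × 9.81) = 41.59 m.
Velocity head = v²/(2g) = 1.71² / (2 × 9.81) = 0.149 m.
h = z + ψ + v²/(2g) = 299.21 + 41.59 + 0.149 = 340.95 m.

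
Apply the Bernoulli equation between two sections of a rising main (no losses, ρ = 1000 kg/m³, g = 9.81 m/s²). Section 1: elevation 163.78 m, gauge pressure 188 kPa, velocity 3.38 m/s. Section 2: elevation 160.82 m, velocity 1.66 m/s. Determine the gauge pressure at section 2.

Pressure head at 1: ψ₁ = P₁/(ρg) = 188×1000 / (1000 × 9.81) = 19.16 m.
Velocity heads: v₁²/2g = 3.38²/19.62 = 0.582 m; v₂²/2g = 1.66²/19.62 = 0.140 m.
Total head H = z₁ + ψ₁ + v₁²/2g = 163.78 + 19.16 + 0.582 = 183.52 m.
ψ₂ = H − z₂ − v₂²/2g = 183.52 − 160.82 − 0.140 = 22.56 m.
P₂ = ρgψ₂ = 1000 × 9.81 × 22.56 ≈ 221 kPa.

P₂ ≈ 221 kPa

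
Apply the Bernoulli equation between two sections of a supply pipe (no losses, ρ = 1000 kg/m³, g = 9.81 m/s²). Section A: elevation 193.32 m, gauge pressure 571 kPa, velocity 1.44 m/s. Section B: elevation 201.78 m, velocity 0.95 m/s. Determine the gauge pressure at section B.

P₂ ≈ 489 kPa

Pressure head at A: ψ₁ = P₁/(ρg) = 571×1000 / (1000 × 9.81) = 58.21 m.
Velocity heads: v₁²/2g = 1.44²/19.62 = 0.106 m; v₂²/2g = 0.95²/19.62 = 0.046 m.
Total head H = z₁ + ψ₁ + v₁²/2g = 193.32 + 58.21 + 0.106 = 251.64 m.
ψ₂ = H − z₂ − v₂²/2g = 251.64 − 201.78 − 0.046 = 49.81 m.
P₂ = ρgψ₂ = 1000 × 9.81 × 49.81 ≈ 489 kPa.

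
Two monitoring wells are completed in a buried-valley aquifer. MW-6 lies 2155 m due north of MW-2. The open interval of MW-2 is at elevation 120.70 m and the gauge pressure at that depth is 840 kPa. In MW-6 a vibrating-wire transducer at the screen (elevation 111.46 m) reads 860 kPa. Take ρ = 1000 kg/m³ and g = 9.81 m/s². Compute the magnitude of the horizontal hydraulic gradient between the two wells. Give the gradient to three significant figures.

Pressure head at MW-2: ψ = P/(ρg) = 840×1000 / (1000 × 9.81) = 85.63 m.
Total head at MW-2: h = z + ψ = 120.70 + 85.63 = 206.33 m.
Pressure head at MW-6: ψ = P/(ρg) = 860×1000 / (1000 × 9.81) = 87.67 m.
Total head at MW-6: h = z + ψ = 111.46 + 87.67 = 199.13 m.
Head difference: h(MW-2) − h(MW-6) = 206.33 − 199.13 = 7.20 m.
Hydraulic gradient: i = |Δh| / L = 7.20 / 2155 = 0.00334.

i ≈ 0.00334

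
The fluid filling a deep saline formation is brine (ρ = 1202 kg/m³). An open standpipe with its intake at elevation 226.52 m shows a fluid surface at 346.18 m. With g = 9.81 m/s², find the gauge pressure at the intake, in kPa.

P ≈ 1410 kPa

Pressure head ψ = h − z = 346.18 − 226.52 = 119.66 m.
P = ρgψ = 1202 × 9.81 × 119.66 = 1410985 Pa ≈ 1410 kPa.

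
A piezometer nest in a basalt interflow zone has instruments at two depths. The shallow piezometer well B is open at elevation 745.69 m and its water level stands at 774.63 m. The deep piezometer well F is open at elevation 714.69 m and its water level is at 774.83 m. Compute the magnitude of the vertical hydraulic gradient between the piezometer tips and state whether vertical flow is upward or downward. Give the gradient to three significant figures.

Total head at well B: h = 774.63 m (water level in the standpipe).
Total head at well F: h = 774.83 m.
Δh = h(well B) − h(well F) = 774.63 − 774.83 = -0.20 m.
Vertical separation Δz = 745.69 − 714.69 = 31.00 m.
|i_v| = |Δh| / Δz = 0.20 / 31.00 = 0.00645.
Head is higher in the deep piezometer, so vertical flow is upward (discharge condition).

|i_v| ≈ 0.00645; vertical flow is upward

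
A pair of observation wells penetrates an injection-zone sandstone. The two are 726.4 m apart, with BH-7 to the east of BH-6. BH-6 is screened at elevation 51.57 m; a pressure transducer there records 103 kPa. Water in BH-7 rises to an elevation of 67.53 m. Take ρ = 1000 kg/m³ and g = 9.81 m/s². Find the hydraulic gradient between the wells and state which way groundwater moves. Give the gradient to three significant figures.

Pressure head at BH-6: ψ = P/(ρg) = 103×1000 / (1000 × 9.81) = 10.50 m.
Total head at BH-6: h = z + ψ = 51.57 + 10.50 = 62.07 m.
Total head at BH-7: h = 67.53 m (water level in the piezometer is the total head).
Head difference: h(BH-6) − h(BH-7) = 62.07 − 67.53 = -5.46 m.
Hydraulic gradient: i = |Δh| / L = 5.46 / 726.4 = 0.00752.
Flow is from higher to lower head: from BH-7 toward BH-6, i.e. toward the west.

i ≈ 0.00752; groundwater flows toward the west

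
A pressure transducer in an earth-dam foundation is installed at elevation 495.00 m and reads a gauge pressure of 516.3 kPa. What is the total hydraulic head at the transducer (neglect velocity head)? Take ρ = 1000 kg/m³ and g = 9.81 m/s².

ψ = P/(ρg) = 516.3×1000 / (1000 × 9.81) = 52.63 m.
h = z + ψ = 495.00 + 52.63 = 547.63 m.

h ≈ 547.63 m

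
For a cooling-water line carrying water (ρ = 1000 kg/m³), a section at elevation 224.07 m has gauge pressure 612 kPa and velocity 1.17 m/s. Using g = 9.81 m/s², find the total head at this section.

Pressure head ψ = P/(ρg) = 612×1000 / (1000 × 9.81) = 62.39 m.
Velocity head = v²/(2g) = 1.17² / (2 × 9.81) = 0.070 m.
h = z + ψ + v²/(2g) = 224.07 + 62.39 + 0.070 = 286.53 m.

h ≈ 286.53 m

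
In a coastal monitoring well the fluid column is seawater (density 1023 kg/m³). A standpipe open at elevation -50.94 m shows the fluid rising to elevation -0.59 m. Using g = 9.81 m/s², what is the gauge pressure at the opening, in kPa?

Pressure head ψ = h − z = -0.59 − (-50.94) = 50.35 m.
P = ρgψ = 1023 × 9.81 × 50.35 = 505294 Pa ≈ 505 kPa.

P ≈ 505 kPa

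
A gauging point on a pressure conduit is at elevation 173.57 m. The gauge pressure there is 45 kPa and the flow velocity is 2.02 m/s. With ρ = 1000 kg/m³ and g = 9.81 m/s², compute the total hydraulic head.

Pressure head ψ = P/(ρg) = 45×1000 / (1000 × 9.81) = 4.59 m.
Velocity head = v²/(2g) = 2.02² / (2 × 9.81) = 0.208 m.
h = z + ψ + v²/(2g) = 173.57 + 4.59 + 0.208 = 178.37 m.

h ≈ 178.37 m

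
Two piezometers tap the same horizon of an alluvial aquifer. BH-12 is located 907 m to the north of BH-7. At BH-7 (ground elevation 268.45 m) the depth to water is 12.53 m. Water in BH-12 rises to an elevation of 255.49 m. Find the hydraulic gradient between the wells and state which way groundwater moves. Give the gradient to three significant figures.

i ≈ 0.000474; groundwater flows toward the north

Total head at BH-7: h = 268.45 − 12.53 = 255.92 m.
Total head at BH-12: h = 255.49 m (water level in the piezometer is the total head).
Head difference: h(BH-7) − h(BH-12) = 255.92 − 255.49 = 0.43 m.
Hydraulic gradient: i = |Δh| / L = 0.43 / 907 = 0.000474.
Flow is from higher to lower head: from BH-7 toward BH-12, i.e. toward the north.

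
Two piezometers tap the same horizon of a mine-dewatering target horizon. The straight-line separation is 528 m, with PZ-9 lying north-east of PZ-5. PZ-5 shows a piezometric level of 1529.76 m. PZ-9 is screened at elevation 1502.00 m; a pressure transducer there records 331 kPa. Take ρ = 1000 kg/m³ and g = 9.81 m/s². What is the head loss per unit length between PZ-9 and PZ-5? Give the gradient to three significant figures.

i ≈ 0.0113 m/m

Total head at PZ-5: h = 1529.76 m (water level in the piezometer is the total head).
Pressure head at PZ-9: ψ = P/(ρg) = 331×1000 / (1000 × 9.81) = 33.74 m.
Total head at PZ-9: h = z + ψ = 1502.00 + 33.74 = 1535.74 m.
Head difference: h(PZ-5) − h(PZ-9) = 1529.76 − 1535.74 = -5.98 m.
Hydraulic gradient: i = |Δh| / L = 5.98 / 528 = 0.0113.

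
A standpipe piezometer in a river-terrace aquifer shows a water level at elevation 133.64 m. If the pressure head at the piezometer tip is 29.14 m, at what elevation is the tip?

z ≈ 104.50 m

z = h − ψ = 133.64 − 29.14 = 104.50 m.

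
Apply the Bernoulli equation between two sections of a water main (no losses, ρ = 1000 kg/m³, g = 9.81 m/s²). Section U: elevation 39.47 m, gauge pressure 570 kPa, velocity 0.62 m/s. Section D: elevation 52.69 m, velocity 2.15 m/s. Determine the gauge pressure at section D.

P₂ ≈ 438 kPa

Pressure head at U: ψ₁ = P₁/(ρg) = 570×1000 / (1000 × 9.81) = 58.10 m.
Velocity heads: v₁²/2g = 0.62²/19.62 = 0.020 m; v₂²/2g = 2.15²/19.62 = 0.236 m.
Total head H = z₁ + ψ₁ + v₁²/2g = 39.47 + 58.10 + 0.020 = 97.59 m.
ψ₂ = H − z₂ − v₂²/2g = 97.59 − 52.69 − 0.236 = 44.66 m.
P₂ = ρgψ₂ = 1000 × 9.81 × 44.66 ≈ 438 kPa.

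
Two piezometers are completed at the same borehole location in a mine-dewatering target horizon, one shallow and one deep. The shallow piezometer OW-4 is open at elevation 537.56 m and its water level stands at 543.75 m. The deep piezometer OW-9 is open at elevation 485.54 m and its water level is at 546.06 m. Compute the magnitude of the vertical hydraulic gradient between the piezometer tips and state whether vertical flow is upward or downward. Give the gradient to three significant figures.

Total head at OW-4: h = 543.75 m (water level in the standpipe).
Total head at OW-9: h = 546.06 m.
Δh = h(OW-4) − h(OW-9) = 543.75 − 546.06 = -2.31 m.
Vertical separation Δz = 537.56 − 485.54 = 52.02 m.
|i_v| = |Δh| / Δz = 2.31 / 52.02 = 0.0444.
Head is higher in the deep piezometer, so vertical flow is upward (discharge condition).

|i_v| ≈ 0.0444; vertical flow is upward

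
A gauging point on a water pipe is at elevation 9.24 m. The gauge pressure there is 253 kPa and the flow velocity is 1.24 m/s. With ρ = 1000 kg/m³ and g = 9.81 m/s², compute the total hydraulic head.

h ≈ 35.11 m

Pressure head ψ = P/(ρg) = 253×1000 / (1000 × 9.81) = 25.79 m.
Velocity head = v²/(2g) = 1.24² / (2 × 9.81) = 0.078 m.
h = z + ψ + v²/(2g) = 9.24 + 25.79 + 0.078 = 35.11 m.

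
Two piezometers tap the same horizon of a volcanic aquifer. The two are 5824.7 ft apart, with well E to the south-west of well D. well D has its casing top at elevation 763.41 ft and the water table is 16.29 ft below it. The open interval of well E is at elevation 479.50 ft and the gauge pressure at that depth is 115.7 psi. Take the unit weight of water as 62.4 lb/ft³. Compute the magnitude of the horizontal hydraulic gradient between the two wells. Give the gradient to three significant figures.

Total head at well D: h = 763.41 − 16.29 = 747.12 ft.
Pressure head at well E: ψ = 144·P/γ = 144 × 115.7 / 62.4 = 267.00 ft.
Total head at well E: h = z + ψ = 479.50 + 267.00 = 746.50 ft.
Head difference: h(well D) − h(well E) = 747.12 − 746.50 = 0.62 ft.
Hydraulic gradient: i = |Δh| / L = 0.62 / 5824.7 = 0.000106.

i ≈ 0.000106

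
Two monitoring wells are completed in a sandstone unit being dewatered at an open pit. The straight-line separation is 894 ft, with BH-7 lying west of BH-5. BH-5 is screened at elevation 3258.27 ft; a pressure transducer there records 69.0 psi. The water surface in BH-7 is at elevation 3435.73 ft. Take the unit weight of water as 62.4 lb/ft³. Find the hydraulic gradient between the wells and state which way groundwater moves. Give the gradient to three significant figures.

i ≈ 0.0204; groundwater flows toward the east

Pressure head at BH-5: ψ = 144·P/γ = 144 × 69.0 / 62.4 = 159.23 ft.
Total head at BH-5: h = z + ψ = 3258.27 + 159.23 = 3417.50 ft.
Total head at BH-7: h = 3435.73 ft (water level in the piezometer is the total head).
Head difference: h(BH-5) − h(BH-7) = 3417.50 − 3435.73 = -18.23 ft.
Hydraulic gradient: i = |Δh| / L = 18.23 / 894 = 0.0204.
Flow is from higher to lower head: from BH-7 toward BH-5, i.e. toward the east.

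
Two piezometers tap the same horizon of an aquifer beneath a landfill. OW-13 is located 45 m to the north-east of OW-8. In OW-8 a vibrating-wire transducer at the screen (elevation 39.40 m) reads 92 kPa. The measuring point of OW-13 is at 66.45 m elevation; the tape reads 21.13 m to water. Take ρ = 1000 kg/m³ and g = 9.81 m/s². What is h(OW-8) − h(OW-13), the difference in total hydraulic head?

Pressure head at OW-8: ψ = P/(ρg) = 92×1000 / (1000 × 9.81) = 9.38 m.
Total head at OW-8: h = z + ψ = 39.40 + 9.38 = 48.78 m.
Total head at OW-13: h = 66.45 − 21.13 = 45.32 m.
Head difference: h(OW-8) − h(OW-13) = 48.78 − 45.32 = 3.46 m.

Δh ≈ 3.46 m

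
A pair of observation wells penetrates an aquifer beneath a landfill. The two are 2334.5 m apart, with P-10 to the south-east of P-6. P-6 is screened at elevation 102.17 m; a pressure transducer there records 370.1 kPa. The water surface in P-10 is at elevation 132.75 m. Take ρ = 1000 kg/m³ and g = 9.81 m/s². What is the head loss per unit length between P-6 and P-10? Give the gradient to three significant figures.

i ≈ 0.00306 m/m

Pressure head at P-6: ψ = P/(ρg) = 370.1×1000 / (1000 × 9.81) = 37.73 m.
Total head at P-6: h = z + ψ = 102.17 + 37.73 = 139.90 m.
Total head at P-10: h = 132.75 m (water level in the piezometer is the total head).
Head difference: h(P-6) − h(P-10) = 139.90 − 132.75 = 7.15 m.
Hydraulic gradient: i = |Δh| / L = 7.15 / 2334.5 = 0.00306.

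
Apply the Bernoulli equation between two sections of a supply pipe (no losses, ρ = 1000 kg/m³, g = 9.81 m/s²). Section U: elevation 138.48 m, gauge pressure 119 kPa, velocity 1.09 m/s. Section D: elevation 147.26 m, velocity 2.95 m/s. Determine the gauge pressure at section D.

P₂ ≈ 29.1 kPa

Pressure head at U: ψ₁ = P₁/(ρg) = 119×1000 / (1000 × 9.81) = 12.13 m.
Velocity heads: v₁²/2g = 1.09²/19.62 = 0.061 m; v₂²/2g = 2.95²/19.62 = 0.444 m.
Total head H = z₁ + ψ₁ + v₁²/2g = 138.48 + 12.13 + 0.061 = 150.67 m.
ψ₂ = H − z₂ − v₂²/2g = 150.67 − 147.26 − 0.444 = 2.97 m.
P₂ = ρgψ₂ = 1000 × 9.81 × 2.97 ≈ 29.1 kPa.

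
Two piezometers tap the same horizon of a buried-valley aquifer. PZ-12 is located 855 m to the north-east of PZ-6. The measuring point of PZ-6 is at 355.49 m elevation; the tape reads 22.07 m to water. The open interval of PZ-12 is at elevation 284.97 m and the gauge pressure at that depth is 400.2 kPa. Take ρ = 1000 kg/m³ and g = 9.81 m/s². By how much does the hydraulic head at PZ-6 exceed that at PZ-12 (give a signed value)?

Δh ≈ 7.65 m

Total head at PZ-6: h = 355.49 − 22.07 = 333.42 m.
Pressure head at PZ-12: ψ = P/(ρg) = 400.2×1000 / (1000 × 9.81) = 40.80 m.
Total head at PZ-12: h = z + ψ = 284.97 + 40.80 = 325.77 m.
Head difference: h(PZ-6) − h(PZ-12) = 333.42 − 325.77 = 7.65 m.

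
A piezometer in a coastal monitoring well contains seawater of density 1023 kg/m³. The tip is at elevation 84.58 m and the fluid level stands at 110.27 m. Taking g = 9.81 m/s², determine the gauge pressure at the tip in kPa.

P ≈ 258 kPa

Pressure head ψ = h − z = 110.27 − 84.58 = 25.69 m.
P = ρgψ = 1023 × 9.81 × 25.69 = 257815 Pa ≈ 258 kPa.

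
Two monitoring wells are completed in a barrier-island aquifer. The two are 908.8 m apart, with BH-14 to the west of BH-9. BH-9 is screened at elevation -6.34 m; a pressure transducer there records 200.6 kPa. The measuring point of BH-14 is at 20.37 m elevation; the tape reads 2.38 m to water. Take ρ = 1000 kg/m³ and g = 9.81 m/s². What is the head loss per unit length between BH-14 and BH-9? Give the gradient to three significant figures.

i ≈ 0.00427 m/m

Pressure head at BH-9: ψ = P/(ρg) = 200.6×1000 / (1000 × 9.81) = 20.45 m.
Total head at BH-9: h = z + ψ = -6.34 + 20.45 = 14.11 m.
Total head at BH-14: h = 20.37 − 2.38 = 17.99 m.
Head difference: h(BH-9) − h(BH-14) = 14.11 − 17.99 = -3.88 m.
Hydraulic gradient: i = |Δh| / L = 3.88 / 908.8 = 0.00427.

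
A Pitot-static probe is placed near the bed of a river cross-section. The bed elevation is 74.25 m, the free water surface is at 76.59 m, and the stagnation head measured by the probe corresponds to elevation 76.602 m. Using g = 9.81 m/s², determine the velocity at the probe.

Near the bed, under hydrostatic conditions, the piezometric head (z + ψ) equals the free-surface elevation, 76.59 m.
Velocity head = total − piezometric = 76.602 − 76.59 = 0.012 m.
v = √(2g·h_v) = √(2 × 9.81 × 0.012) = 0.485 m/s.

v ≈ 0.485 m/s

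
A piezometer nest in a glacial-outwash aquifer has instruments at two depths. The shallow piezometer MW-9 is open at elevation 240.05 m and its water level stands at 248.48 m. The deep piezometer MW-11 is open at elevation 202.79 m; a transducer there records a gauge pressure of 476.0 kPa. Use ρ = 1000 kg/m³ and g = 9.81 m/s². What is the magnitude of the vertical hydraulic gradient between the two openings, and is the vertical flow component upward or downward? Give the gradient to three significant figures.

|i_v| ≈ 0.0760; vertical flow is upward

Total head at MW-9: h = 248.48 m (water level in the standpipe).
Pressure head at MW-11: ψ = P/(ρg) = 476.0×1000 / (1000 × 9.81) = 48.52 m.
Total head at MW-11: h = z + ψ = 202.79 + 48.52 = 251.31 m.
Δh = h(MW-9) − h(MW-11) = 248.48 − 251.31 = -2.83 m.
Vertical separation Δz = 240.05 − 202.79 = 37.26 m.
|i_v| = |Δh| / Δz = 2.83 / 37.26 = 0.0760.
Head is higher in the deep piezometer, so vertical flow is upward (discharge condition).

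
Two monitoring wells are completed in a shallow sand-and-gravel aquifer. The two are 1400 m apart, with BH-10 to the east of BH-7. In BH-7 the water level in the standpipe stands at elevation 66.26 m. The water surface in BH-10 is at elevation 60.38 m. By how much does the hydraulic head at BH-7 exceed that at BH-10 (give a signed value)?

Δh ≈ 5.88 m

Total head at BH-7: h = 66.26 m (water level in the piezometer is the total head).
Total head at BH-10: h = 60.38 m (water level in the piezometer is the total head).
Head difference: h(BH-7) − h(BH-10) = 66.26 − 60.38 = 5.88 m.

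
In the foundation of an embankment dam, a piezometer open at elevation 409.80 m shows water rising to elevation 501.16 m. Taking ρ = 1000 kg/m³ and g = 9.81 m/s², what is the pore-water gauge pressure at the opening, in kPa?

P ≈ 896 kPa

Pressure head ψ = h − z = 501.16 − 409.80 = 91.36 m.
P = ρgψ = 1000 × 9.81 × 91.36 = 896242 Pa ≈ 896 kPa.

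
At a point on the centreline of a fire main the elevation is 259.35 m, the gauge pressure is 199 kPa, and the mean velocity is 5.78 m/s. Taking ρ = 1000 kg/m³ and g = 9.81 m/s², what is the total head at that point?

Pressure head ψ = P/(ρg) = 199×1000 / (1000 × 9.81) = 20.29 m.
Velocity head = v²/(2g) = 5.78² / (2 × 9.81) = 1.703 m.
h = z + ψ + v²/(2g) = 259.35 + 20.29 + 1.703 = 281.34 m.

h ≈ 281.34 m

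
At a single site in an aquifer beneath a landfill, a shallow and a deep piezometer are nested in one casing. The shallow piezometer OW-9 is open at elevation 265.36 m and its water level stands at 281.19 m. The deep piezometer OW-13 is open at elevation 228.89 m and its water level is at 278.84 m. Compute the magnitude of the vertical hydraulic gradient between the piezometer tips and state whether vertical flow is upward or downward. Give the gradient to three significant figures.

Total head at OW-9: h = 281.19 m (water level in the standpipe).
Total head at OW-13: h = 278.84 m.
Δh = h(OW-9) − h(OW-13) = 281.19 − 278.84 = 2.35 m.
Vertical separation Δz = 265.36 − 228.89 = 36.47 m.
|i_v| = |Δh| / Δz = 2.35 / 36.47 = 0.0644.
Head is higher in the shallow piezometer, so vertical flow is downward (recharge condition).

|i_v| ≈ 0.0644; vertical flow is downward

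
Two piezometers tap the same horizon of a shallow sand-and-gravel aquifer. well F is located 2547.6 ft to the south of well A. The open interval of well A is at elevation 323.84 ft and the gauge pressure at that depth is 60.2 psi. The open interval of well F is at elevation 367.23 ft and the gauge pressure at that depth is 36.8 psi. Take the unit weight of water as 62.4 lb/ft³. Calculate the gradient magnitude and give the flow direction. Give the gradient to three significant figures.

Pressure head at well A: ψ = 144·P/γ = 144 × 60.2 / 62.4 = 138.92 ft.
Total head at well A: h = z + ψ = 323.84 + 138.92 = 462.76 ft.
Pressure head at well F: ψ = 144·P/γ = 144 × 36.8 / 62.4 = 84.92 ft.
Total head at well F: h = z + ψ = 367.23 + 84.92 = 452.15 ft.
Head difference: h(well A) − h(well F) = 462.76 − 452.15 = 10.61 ft.
Hydraulic gradient: i = |Δh| / L = 10.61 / 2547.6 = 0.00416.
Flow is from higher to lower head: from well A toward well F, i.e. toward the south.

i ≈ 0.00416; groundwater flows toward the south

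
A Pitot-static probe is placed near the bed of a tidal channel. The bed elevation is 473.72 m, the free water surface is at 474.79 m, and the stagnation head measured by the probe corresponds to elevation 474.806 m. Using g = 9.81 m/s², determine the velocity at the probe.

Near the bed, under hydrostatic conditions, the piezometric head (z + ψ) equals the free-surface elevation, 474.79 m.
Velocity head = total − piezometric = 474.806 − 474.79 = 0.016 m.
v = √(2g·h_v) = √(2 × 9.81 × 0.016) = 0.560 m/s.

v ≈ 0.560 m/s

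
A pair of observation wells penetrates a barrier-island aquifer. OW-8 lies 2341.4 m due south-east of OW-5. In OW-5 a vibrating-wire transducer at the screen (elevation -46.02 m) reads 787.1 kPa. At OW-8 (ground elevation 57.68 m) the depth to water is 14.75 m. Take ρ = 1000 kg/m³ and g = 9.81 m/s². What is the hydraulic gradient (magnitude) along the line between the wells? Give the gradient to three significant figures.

Pressure head at OW-5: ψ = P/(ρg) = 787.1×1000 / (1000 × 9.81) = 80.23 m.
Total head at OW-5: h = z + ψ = -46.02 + 80.23 = 34.21 m.
Total head at OW-8: h = 57.68 − 14.75 = 42.93 m.
Head difference: h(OW-5) − h(OW-8) = 34.21 − 42.93 = -8.72 m.
Hydraulic gradient: i = |Δh| / L = 8.72 / 2341.4 = 0.00372.

i ≈ 0.00372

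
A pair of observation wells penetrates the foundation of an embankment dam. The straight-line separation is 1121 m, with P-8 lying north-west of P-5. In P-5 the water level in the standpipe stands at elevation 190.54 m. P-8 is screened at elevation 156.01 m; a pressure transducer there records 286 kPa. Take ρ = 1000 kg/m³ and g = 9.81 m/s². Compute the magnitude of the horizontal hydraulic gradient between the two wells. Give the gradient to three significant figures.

Total head at P-5: h = 190.54 m (water level in the piezometer is the total head).
Pressure head at P-8: ψ = P/(ρg) = 286×1000 / (1000 × 9.81) = 29.15 m.
Total head at P-8: h = z + ψ = 156.01 + 29.15 = 185.16 m.
Head difference: h(P-5) − h(P-8) = 190.54 − 185.16 = 5.38 m.
Hydraulic gradient: i = |Δh| / L = 5.38 / 1121 = 0.00480.

i ≈ 0.00480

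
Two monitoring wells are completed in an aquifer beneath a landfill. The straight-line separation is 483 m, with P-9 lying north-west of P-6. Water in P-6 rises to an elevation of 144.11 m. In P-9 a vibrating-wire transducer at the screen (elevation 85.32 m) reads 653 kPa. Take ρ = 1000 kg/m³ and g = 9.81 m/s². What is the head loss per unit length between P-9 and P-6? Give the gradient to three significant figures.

i ≈ 0.0161 m/m

Total head at P-6: h = 144.11 m (water level in the piezometer is the total head).
Pressure head at P-9: ψ = P/(ρg) = 653×1000 / (1000 × 9.81) = 66.56 m.
Total head at P-9: h = z + ψ = 85.32 + 66.56 = 151.88 m.
Head difference: h(P-6) − h(P-9) = 144.11 − 151.88 = -7.77 m.
Hydraulic gradient: i = |Δh| / L = 7.77 / 483 = 0.0161.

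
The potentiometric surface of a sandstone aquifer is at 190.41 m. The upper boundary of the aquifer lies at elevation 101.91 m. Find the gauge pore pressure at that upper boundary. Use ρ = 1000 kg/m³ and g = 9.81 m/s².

Pressure head at the aquifer top: ψ = h − z = 190.41 − 101.91 = 88.50 m.
P = ρgψ = 1000 × 9.81 × 88.50 = 868185 Pa ≈ 868 kPa.

P ≈ 868 kPa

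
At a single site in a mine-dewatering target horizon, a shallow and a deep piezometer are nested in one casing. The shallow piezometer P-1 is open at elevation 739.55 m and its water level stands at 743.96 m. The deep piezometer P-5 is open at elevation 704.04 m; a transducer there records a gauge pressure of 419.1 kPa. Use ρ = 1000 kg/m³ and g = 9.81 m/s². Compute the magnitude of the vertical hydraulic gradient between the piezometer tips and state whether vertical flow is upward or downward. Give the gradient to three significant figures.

Total head at P-1: h = 743.96 m (water level in the standpipe).
Pressure head at P-5: ψ = P/(ρg) = 419.1×1000 / (1000 × 9.81) = 42.72 m.
Total head at P-5: h = z + ψ = 704.04 + 42.72 = 746.76 m.
Δh = h(P-1) − h(P-5) = 743.96 − 746.76 = -2.80 m.
Vertical separation Δz = 739.55 − 704.04 = 35.51 m.
|i_v| = |Δh| / Δz = 2.80 / 35.51 = 0.0789.
Head is higher in the deep piezometer, so vertical flow is upward (discharge condition).

|i_v| ≈ 0.0789; vertical flow is upward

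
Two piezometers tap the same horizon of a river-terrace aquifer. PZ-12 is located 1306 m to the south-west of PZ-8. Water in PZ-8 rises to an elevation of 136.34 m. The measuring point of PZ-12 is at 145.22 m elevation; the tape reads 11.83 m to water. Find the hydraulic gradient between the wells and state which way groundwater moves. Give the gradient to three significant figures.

Total head at PZ-8: h = 136.34 m (water level in the piezometer is the total head).
Total head at PZ-12: h = 145.22 − 11.83 = 133.39 m.
Head difference: h(PZ-8) − h(PZ-12) = 136.34 − 133.39 = 2.95 m.
Hydraulic gradient: i = |Δh| / L = 2.95 / 1306 = 0.00226.
Flow is from higher to lower head: from PZ-8 toward PZ-12, i.e. toward the south-west.

i ≈ 0.00226; groundwater flows toward the south-west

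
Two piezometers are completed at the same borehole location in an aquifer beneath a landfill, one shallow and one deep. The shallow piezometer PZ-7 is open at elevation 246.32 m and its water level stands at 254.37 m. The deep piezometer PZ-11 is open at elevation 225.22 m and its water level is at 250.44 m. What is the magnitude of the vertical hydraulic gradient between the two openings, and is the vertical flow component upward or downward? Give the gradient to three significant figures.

Total head at PZ-7: h = 254.37 m (water level in the standpipe).
Total head at PZ-11: h = 250.44 m.
Δh = h(PZ-7) − h(PZ-11) = 254.37 − 250.44 = 3.93 m.
Vertical separation Δz = 246.32 − 225.22 = 21.10 m.
|i_v| = |Δh| / Δz = 3.93 / 21.10 = 0.186.
Head is higher in the shallow piezometer, so vertical flow is downward (recharge condition).

|i_v| ≈ 0.186; vertical flow is downward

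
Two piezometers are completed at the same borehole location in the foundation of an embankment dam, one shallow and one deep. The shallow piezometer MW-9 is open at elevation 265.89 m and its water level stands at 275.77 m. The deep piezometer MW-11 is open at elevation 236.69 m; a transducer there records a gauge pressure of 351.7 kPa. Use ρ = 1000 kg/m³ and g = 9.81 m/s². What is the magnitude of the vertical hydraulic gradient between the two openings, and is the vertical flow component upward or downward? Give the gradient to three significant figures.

|i_v| ≈ 0.111; vertical flow is downward

Total head at MW-9: h = 275.77 m (water level in the standpipe).
Pressure head at MW-11: ψ = P/(ρg) = 351.7×1000 / (1000 × 9.81) = 35.85 m.
Total head at MW-11: h = z + ψ = 236.69 + 35.85 = 272.54 m.
Δh = h(MW-9) − h(MW-11) = 275.77 − 272.54 = 3.23 m.
Vertical separation Δz = 265.89 − 236.69 = 29.20 m.
|i_v| = |Δh| / Δz = 3.23 / 29.20 = 0.111.
Head is higher in the shallow piezometer, so vertical flow is downward (recharge condition).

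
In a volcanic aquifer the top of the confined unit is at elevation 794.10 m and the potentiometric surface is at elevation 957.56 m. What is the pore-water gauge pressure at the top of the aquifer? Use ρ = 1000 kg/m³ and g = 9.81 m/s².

P ≈ 1600 kPa

Pressure head at the aquifer top: ψ = h − z = 957.56 − 794.10 = 163.46 m.
P = ρgψ = 1000 × 9.81 × 163.46 = 1603543 Pa ≈ 1600 kPa.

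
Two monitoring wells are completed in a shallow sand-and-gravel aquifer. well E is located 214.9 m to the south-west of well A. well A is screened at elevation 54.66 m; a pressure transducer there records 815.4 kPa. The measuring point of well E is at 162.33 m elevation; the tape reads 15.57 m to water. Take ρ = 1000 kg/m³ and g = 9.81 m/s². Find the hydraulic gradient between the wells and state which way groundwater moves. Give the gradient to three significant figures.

Pressure head at well A: ψ = P/(ρg) = 815.4×1000 / (1000 × 9.81) = 83.12 m.
Total head at well A: h = z + ψ = 54.66 + 83.12 = 137.78 m.
Total head at well E: h = 162.33 − 15.57 = 146.76 m.
Head difference: h(well A) − h(well E) = 137.78 − 146.76 = -8.98 m.
Hydraulic gradient: i = |Δh| / L = 8.98 / 214.9 = 0.0418.
Flow is from higher to lower head: from well E toward well A, i.e. toward the north-east.

i ≈ 0.0418; groundwater flows toward the north-east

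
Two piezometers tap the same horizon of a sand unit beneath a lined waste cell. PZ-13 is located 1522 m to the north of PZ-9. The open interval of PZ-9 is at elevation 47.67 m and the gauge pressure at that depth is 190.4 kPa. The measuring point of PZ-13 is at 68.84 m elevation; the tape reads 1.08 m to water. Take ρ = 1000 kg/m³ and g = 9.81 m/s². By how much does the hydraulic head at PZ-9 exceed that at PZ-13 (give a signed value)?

Pressure head at PZ-9: ψ = P/(ρg) = 190.4×1000 / (1000 × 9.81) = 19.41 m.
Total head at PZ-9: h = z + ψ = 47.67 + 19.41 = 67.08 m.
Total head at PZ-13: h = 68.84 − 1.08 = 67.76 m.
Head difference: h(PZ-9) − h(PZ-13) = 67.08 − 67.76 = -0.68 m.

Δh ≈ -0.68 m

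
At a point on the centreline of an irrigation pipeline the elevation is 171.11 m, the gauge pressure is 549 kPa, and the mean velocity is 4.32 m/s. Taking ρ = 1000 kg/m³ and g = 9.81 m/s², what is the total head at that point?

h ≈ 228.02 m

Pressure head ψ = P/(ρg) = 549×1000 / (1000 × 9.81) = 55.96 m.
Velocity head = v²/(2g) = 4.32² / (2 × 9.81) = 0.951 m.
h = z + ψ + v²/(2g) = 171.11 + 55.96 + 0.951 = 228.02 m.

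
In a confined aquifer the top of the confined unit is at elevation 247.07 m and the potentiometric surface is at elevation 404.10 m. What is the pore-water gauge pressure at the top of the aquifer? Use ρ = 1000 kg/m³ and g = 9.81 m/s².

Pressure head at the aquifer top: ψ = h − z = 404.10 − 247.07 = 157.03 m.
P = ρgψ = 1000 × 9.81 × 157.03 = 1540464 Pa ≈ 1540 kPa.

P ≈ 1540 kPa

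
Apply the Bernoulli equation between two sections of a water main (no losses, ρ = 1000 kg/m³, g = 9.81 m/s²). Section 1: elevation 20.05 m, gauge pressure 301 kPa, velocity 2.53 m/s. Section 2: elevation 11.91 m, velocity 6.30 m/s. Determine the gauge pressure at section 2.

Pressure head at 1: ψ₁ = P₁/(ρg) = 301×1000 / (1000 × 9.81) = 30.68 m.
Velocity heads: v₁²/2g = 2.53²/19.62 = 0.326 m; v₂²/2g = 6.30²/19.62 = 2.023 m.
Total head H = z₁ + ψ₁ + v₁²/2g = 20.05 + 30.68 + 0.326 = 51.06 m.
ψ₂ = H − z₂ − v₂²/2g = 51.06 − 11.91 − 2.023 = 37.13 m.
P₂ = ρgψ₂ = 1000 × 9.81 × 37.13 ≈ 364 kPa.

P₂ ≈ 364 kPa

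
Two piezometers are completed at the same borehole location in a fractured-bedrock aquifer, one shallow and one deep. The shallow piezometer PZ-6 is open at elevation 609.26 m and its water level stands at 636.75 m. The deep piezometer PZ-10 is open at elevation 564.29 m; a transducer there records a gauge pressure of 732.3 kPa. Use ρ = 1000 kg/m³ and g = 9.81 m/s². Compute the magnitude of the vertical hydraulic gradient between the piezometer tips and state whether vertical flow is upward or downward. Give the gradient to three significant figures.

|i_v| ≈ 0.0487; vertical flow is upward

Total head at PZ-6: h = 636.75 m (water level in the standpipe).
Pressure head at PZ-10: ψ = P/(ρg) = 732.3×1000 / (1000 × 9.81) = 74.65 m.
Total head at PZ-10: h = z + ψ = 564.29 + 74.65 = 638.94 m.
Δh = h(PZ-6) − h(PZ-10) = 636.75 − 638.94 = -2.19 m.
Vertical separation Δz = 609.26 − 564.29 = 44.97 m.
|i_v| = |Δh| / Δz = 2.19 / 44.97 = 0.0487.
Head is higher in the deep piezometer, so vertical flow is upward (discharge condition).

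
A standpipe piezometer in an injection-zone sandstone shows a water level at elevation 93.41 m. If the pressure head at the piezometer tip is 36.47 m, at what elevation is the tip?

z = h − ψ = 93.41 − 36.47 = 56.94 m.

z ≈ 56.94 m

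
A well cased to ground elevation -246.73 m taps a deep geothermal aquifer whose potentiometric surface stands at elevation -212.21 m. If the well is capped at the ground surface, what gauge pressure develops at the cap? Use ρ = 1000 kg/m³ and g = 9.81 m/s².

P ≈ 339 kPa

Head above the cap: Δh = -212.21 − (-246.73) = 34.52 m.
P = ρgΔh = 1000 × 9.81 × 34.52 = 338641 Pa ≈ 339 kPa.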